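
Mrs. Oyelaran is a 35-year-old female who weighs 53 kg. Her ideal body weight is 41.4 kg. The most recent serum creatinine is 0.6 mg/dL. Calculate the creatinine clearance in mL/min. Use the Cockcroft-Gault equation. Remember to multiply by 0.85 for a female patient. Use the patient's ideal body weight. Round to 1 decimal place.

CrCl = (140 − 35) × 41.4 / (72 × 0.6) × 0.85 = 4347.0 / 43.20 × 0.85 ≈ 85.5 mL/min

85.5 mL/min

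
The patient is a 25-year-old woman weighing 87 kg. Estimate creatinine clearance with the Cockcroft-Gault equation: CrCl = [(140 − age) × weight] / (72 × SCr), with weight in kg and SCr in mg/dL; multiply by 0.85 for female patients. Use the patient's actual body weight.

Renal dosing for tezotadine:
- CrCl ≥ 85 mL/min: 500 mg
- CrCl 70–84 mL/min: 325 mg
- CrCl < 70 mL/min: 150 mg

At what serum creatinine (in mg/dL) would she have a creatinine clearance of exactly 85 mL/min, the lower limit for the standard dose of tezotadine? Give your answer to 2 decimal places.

1.39 mg/dL

Standard dose requires CrCl ≥ 85 mL/min.
Set (140 − 25) × 87 × 0.85 / (72 × SCr) = 85
SCr = (140 − 25) × 87 × 0.85 / (72 × 85) = 1.390 mg/dL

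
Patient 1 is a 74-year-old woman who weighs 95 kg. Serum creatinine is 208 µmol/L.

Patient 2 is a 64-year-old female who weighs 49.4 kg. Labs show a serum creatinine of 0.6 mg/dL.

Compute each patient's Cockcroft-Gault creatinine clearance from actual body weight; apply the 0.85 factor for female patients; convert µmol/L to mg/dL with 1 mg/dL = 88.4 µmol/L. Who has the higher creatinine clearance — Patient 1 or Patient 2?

Patient 1: SCr = 208 / 88.4 = 2.353 mg/dL
Patient 1: CrCl = (140 − 74) × 95 / (72 × 2.353) × 0.85 = 6270.0 / 169.42 × 0.85 ≈ 31.5 mL/min
Patient 2: CrCl = (140 − 64) × 49.4 / (72 × 0.6) × 0.85 = 3754.4 / 43.20 × 0.85 ≈ 73.9 mL/min
31.5 vs 73.9 mL/min → Patient 2 is higher.

Patient 2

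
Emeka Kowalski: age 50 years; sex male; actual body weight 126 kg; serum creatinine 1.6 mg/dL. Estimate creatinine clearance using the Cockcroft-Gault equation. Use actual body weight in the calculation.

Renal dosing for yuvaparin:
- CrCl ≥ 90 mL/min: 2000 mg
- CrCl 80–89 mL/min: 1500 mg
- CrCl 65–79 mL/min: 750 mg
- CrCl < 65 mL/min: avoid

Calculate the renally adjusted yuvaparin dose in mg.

2000 mg

CrCl = (140 − 50) × 126 / (72 × 1.6) = 11340.0 / 115.20 ≈ 98.4 mL/min
CrCl ≈ 98 mL/min → bracket ≥ 90 mL/min.
Dose for this bracket: 2000 mg.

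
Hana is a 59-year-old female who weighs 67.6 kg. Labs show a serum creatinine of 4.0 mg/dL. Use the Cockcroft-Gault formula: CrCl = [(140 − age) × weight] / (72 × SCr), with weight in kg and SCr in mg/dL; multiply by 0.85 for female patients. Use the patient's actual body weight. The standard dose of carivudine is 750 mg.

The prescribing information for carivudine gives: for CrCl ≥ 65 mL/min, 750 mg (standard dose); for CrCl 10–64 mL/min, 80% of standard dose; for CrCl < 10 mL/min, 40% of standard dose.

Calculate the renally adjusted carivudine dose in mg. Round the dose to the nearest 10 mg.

CrCl = (140 − 59) × 67.6 / (72 × 4) × 0.85 = 5475.6 / 288.00 × 0.85 ≈ 16.2 mL/min
CrCl ≈ 16 mL/min → bracket 10–64 mL/min.
80% of 750 mg = 600 mg

600 mg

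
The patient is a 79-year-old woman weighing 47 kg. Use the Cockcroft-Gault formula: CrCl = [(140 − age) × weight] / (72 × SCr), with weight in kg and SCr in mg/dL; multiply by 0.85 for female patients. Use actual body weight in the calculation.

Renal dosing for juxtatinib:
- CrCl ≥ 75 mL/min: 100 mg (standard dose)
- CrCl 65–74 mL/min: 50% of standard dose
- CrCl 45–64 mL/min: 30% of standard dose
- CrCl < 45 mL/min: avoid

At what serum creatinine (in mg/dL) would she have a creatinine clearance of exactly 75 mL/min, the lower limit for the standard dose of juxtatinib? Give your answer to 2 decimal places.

Standard dose requires CrCl ≥ 75 mL/min.
Set (140 − 79) × 47 × 0.85 / (72 × SCr) = 75
SCr = (140 − 79) × 47 × 0.85 / (72 × 75) = 0.451 mg/dL

0.45 mg/dL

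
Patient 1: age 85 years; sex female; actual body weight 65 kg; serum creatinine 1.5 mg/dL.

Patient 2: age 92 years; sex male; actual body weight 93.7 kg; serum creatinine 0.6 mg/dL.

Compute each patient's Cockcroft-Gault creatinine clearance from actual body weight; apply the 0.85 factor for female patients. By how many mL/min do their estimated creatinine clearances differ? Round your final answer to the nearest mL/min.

Patient 1: CrCl = (140 − 85) × 65 / (72 × 1.5) × 0.85 = 3575.0 / 108.00 × 0.85 ≈ 28.1 mL/min
Patient 2: CrCl = (140 − 92) × 93.7 / (72 × 0.6) = 4497.6 / 43.20 ≈ 104.1 mL/min
|28.1 − 104.1| = 76.0 mL/min

76 mL/min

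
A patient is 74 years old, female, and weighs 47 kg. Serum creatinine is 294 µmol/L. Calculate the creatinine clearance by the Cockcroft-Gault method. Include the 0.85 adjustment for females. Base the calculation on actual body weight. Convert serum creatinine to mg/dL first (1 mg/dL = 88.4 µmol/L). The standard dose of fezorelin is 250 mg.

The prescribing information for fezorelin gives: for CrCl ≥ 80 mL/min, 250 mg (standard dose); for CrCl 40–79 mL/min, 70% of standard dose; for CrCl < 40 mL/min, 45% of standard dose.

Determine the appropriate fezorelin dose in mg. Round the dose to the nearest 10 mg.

SCr = 294 / 88.4 = 3.326 mg/dL
CrCl = (140 − 74) × 47 / (72 × 3.326) × 0.85 = 3102.0 / 239.47 × 0.85 ≈ 11.0 mL/min
CrCl ≈ 11 mL/min → bracket < 40 mL/min.
45% of 250 mg = 112.5 mg → 110 mg

110 mg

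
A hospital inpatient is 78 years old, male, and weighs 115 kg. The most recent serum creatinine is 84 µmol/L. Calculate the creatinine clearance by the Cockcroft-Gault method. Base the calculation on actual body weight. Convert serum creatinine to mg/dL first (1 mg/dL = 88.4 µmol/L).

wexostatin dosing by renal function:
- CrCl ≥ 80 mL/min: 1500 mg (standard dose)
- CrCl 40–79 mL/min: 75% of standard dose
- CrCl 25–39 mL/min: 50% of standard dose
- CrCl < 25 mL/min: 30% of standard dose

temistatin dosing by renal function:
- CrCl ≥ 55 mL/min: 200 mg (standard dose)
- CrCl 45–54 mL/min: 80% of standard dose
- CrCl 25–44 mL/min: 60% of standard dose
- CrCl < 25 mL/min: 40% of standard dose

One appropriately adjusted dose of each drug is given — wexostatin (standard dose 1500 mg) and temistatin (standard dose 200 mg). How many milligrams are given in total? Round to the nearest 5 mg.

1700 mg

SCr = 84 / 88.4 = 0.95 mg/dL
CrCl = (140 − 78) × 115 / (72 × 0.95) = 7130.0 / 68.40 ≈ 104.2 mL/min
CrCl ≈ 104 mL/min.
wexostatin: ≥ 80 mL/min → 100% of 1500 mg = 1500 mg.
temistatin: ≥ 55 mL/min → 100% of 200 mg = 200 mg.
Total = 1500 + 200 = 1700 mg.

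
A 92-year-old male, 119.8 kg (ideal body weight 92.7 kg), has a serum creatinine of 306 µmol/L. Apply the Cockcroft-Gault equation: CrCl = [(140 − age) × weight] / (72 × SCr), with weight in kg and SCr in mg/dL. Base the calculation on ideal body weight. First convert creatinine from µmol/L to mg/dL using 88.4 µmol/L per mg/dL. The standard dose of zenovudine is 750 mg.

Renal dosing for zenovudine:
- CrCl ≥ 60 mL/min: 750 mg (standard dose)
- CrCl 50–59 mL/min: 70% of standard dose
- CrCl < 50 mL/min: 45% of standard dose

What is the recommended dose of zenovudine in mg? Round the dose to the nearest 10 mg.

340 mg

SCr = 306 / 88.4 = 3.462 mg/dL
CrCl = (140 − 92) × 92.7 / (72 × 3.462) = 4449.6 / 249.26 ≈ 17.9 mL/min
CrCl ≈ 18 mL/min → bracket < 50 mL/min.
45% of 750 mg = 337.5 mg → 340 mg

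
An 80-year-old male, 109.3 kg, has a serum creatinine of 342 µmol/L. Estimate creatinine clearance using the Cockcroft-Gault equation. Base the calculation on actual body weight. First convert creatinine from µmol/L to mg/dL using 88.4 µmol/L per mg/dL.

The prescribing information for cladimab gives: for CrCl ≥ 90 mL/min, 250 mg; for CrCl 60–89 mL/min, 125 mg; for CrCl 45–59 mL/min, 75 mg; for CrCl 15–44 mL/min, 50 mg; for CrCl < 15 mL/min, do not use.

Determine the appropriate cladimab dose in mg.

SCr = 342 / 88.4 = 3.869 mg/dL
CrCl = (140 − 80) × 109.3 / (72 × 3.869) = 6558.0 / 278.57 ≈ 23.5 mL/min
CrCl ≈ 24 mL/min → bracket 15–44 mL/min.
Dose for this bracket: 50 mg.

50 mg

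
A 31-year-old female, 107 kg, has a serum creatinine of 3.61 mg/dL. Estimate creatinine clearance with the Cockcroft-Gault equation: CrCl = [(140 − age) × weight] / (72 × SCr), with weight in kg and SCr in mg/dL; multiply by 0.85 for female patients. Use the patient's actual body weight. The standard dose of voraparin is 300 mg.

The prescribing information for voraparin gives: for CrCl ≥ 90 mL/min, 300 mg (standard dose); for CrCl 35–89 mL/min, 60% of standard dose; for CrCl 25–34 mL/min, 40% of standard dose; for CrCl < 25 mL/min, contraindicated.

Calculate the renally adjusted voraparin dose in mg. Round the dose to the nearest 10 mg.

180 mg

CrCl = (140 − 31) × 107 / (72 × 3.61) × 0.85 = 11663.0 / 259.92 × 0.85 ≈ 38.1 mL/min
CrCl ≈ 38 mL/min → bracket 35–89 mL/min.
60% of 300 mg = 180 mg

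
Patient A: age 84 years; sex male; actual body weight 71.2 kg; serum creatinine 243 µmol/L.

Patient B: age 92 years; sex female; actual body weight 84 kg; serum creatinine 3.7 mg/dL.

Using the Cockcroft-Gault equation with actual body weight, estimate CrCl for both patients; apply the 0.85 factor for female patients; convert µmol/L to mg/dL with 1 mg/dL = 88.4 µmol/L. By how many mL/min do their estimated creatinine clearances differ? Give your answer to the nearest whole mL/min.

7 mL/min

Patient A: SCr = 243 / 88.4 = 2.749 mg/dL
Patient A: CrCl = (140 − 84) × 71.2 / (72 × 2.749) = 3987.2 / 197.93 ≈ 20.1 mL/min
Patient B: CrCl = (140 − 92) × 84 / (72 × 3.7) × 0.85 = 4032.0 / 266.40 × 0.85 ≈ 12.9 mL/min
|20.1 − 12.9| = 7.2 mL/min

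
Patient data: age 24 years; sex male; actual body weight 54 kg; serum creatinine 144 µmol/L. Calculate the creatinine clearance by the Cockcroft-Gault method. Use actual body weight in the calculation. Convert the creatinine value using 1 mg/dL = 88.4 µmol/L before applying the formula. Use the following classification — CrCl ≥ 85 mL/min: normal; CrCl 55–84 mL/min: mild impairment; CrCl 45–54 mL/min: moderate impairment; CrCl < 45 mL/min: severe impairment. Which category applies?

SCr = 144 / 88.4 = 1.629 mg/dL
CrCl = (140 − 24) × 54 / (72 × 1.629) = 6264.0 / 117.29 ≈ 53.4 mL/min
53 mL/min falls in the 'moderate impairment' range.

moderate impairment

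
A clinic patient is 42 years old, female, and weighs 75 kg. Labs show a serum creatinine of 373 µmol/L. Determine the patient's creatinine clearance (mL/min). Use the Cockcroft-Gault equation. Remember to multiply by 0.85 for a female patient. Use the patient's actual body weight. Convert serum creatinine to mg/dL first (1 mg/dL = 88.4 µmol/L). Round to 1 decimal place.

SCr = 373 / 88.4 = 4.219 mg/dL
CrCl = (140 − 42) × 75 / (72 × 4.219) × 0.85 = 7350.0 / 303.77 × 0.85 ≈ 20.6 mL/min

20.6 mL/min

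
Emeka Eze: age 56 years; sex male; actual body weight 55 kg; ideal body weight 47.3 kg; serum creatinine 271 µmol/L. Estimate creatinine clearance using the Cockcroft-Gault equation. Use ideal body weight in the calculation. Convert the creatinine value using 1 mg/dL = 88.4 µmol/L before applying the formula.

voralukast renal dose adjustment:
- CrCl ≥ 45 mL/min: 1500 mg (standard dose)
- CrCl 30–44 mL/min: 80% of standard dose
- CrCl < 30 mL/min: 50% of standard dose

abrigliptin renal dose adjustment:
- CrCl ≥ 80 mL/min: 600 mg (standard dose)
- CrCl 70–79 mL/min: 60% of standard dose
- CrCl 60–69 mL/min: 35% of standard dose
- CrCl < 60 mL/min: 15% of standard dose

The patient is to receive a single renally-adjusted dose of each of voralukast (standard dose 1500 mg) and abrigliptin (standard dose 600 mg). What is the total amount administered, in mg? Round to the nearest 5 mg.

SCr = 271 / 88.4 = 3.066 mg/dL
CrCl = (140 − 56) × 47.3 / (72 × 3.066) = 3973.2 / 220.75 ≈ 18.0 mL/min
CrCl ≈ 18 mL/min.
voralukast: < 30 mL/min → 50% of 1500 mg = 750 mg.
abrigliptin: < 60 mL/min → 15% of 600 mg = 90 mg.
Total = 750 + 90 = 840 mg.

840 mg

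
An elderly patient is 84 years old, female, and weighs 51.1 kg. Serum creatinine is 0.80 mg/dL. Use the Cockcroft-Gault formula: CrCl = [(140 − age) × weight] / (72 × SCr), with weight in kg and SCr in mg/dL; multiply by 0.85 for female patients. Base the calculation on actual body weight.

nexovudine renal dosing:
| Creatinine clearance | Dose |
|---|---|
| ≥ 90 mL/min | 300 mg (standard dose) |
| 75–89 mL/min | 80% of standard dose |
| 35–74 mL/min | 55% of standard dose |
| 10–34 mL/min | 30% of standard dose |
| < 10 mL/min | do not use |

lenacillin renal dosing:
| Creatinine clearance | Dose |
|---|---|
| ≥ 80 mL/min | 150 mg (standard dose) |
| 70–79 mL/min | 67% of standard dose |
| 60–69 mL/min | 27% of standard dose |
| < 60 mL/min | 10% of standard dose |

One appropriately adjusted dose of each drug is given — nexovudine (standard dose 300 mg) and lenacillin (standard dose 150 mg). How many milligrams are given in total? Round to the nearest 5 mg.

CrCl = (140 − 84) × 51.1 / (72 × 0.8) × 0.85 = 2861.6 / 57.60 × 0.85 ≈ 42.2 mL/min
CrCl ≈ 42 mL/min.
nexovudine: 35–74 mL/min → 55% of 300 mg = 165 mg.
lenacillin: < 60 mL/min → 10% of 150 mg = 15 mg.
Total = 165 + 15 = 180 mg.

180 mg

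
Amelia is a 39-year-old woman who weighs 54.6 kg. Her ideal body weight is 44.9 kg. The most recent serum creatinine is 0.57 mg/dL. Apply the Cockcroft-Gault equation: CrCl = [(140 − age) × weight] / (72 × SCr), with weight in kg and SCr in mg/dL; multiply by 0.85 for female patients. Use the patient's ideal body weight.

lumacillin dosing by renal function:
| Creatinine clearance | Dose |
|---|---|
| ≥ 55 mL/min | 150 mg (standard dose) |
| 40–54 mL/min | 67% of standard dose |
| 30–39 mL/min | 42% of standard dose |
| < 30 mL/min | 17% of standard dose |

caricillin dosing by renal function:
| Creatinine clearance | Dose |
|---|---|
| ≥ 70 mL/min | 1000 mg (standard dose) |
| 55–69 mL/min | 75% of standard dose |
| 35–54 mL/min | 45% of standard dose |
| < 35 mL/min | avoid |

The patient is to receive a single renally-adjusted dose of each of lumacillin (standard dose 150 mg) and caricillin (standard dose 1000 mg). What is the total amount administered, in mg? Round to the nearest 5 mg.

1150 mg

CrCl = (140 − 39) × 44.9 / (72 × 0.57) × 0.85 = 4534.9 / 41.04 × 0.85 ≈ 93.9 mL/min
CrCl ≈ 94 mL/min.
lumacillin: ≥ 55 mL/min → 100% of 150 mg = 150 mg.
caricillin: ≥ 70 mL/min → 100% of 1000 mg = 1000 mg.
Total = 150 + 1000 = 1150 mg.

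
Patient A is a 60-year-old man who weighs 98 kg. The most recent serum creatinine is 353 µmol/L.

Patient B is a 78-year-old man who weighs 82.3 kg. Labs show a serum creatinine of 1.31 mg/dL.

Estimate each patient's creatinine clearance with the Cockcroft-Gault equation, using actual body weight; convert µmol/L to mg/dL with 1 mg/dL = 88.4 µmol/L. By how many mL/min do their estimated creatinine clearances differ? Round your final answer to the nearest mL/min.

27 mL/min

Patient A: SCr = 353 / 88.4 = 3.993 mg/dL
Patient A: CrCl = (140 − 60) × 98 / (72 × 3.993) = 7840.0 / 287.50 ≈ 27.3 mL/min
Patient B: CrCl = (140 − 78) × 82.3 / (72 × 1.31) = 5102.6 / 94.32 ≈ 54.1 mL/min
|27.3 − 54.1| = 26.8 mL/min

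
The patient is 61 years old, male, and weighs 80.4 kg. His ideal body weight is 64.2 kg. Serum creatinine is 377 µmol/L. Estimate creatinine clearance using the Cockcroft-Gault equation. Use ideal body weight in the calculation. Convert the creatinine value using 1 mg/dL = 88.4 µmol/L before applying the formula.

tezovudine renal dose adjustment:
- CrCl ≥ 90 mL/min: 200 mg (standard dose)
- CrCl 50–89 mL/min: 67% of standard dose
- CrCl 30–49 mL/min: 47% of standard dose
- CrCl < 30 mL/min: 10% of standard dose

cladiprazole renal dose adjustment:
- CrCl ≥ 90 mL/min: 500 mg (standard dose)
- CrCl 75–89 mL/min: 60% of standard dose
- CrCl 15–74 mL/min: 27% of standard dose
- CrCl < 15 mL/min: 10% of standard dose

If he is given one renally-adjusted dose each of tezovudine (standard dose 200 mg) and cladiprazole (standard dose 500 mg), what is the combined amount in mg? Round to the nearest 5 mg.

SCr = 377 / 88.4 = 4.265 mg/dL
CrCl = (140 − 61) × 64.2 / (72 × 4.265) = 5071.8 / 307.08 ≈ 16.5 mL/min
CrCl ≈ 17 mL/min.
tezovudine: < 30 mL/min → 10% of 200 mg = 20 mg.
cladiprazole: 15–74 mL/min → 27% of 500 mg = 135 mg.
Total = 20 + 135 = 155 mg.

155 mg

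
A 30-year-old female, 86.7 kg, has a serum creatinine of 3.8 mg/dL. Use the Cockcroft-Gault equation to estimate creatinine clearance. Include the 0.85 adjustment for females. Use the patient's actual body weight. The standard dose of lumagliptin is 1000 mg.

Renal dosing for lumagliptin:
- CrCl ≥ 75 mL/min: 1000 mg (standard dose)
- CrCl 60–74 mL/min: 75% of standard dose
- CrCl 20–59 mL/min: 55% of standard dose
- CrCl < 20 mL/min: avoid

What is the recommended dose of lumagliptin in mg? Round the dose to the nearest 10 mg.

550 mg

CrCl = (140 − 30) × 86.7 / (72 × 3.8) × 0.85 = 9537.0 / 273.60 × 0.85 ≈ 29.6 mL/min
CrCl ≈ 30 mL/min → bracket 20–59 mL/min.
55% of 1000 mg = 550 mg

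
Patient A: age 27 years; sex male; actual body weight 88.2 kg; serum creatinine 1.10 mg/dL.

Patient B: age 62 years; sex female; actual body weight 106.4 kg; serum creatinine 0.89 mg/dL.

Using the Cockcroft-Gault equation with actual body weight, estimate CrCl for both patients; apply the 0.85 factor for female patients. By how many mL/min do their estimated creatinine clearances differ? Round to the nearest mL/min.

Patient A: CrCl = (140 − 27) × 88.2 / (72 × 1.1) = 9966.6 / 79.20 ≈ 125.8 mL/min
Patient B: CrCl = (140 − 62) × 106.4 / (72 × 0.89) × 0.85 = 8299.2 / 64.08 × 0.85 ≈ 110.1 mL/min
|125.8 − 110.1| = 15.7 mL/min

16 mL/min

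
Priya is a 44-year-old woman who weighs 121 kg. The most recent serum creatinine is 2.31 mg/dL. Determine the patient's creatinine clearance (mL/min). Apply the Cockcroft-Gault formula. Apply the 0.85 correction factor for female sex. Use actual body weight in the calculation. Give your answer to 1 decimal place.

59.4 mL/min

CrCl = (140 − 44) × 121 / (72 × 2.31) × 0.85 = 11616.0 / 166.32 × 0.85 ≈ 59.4 mL/min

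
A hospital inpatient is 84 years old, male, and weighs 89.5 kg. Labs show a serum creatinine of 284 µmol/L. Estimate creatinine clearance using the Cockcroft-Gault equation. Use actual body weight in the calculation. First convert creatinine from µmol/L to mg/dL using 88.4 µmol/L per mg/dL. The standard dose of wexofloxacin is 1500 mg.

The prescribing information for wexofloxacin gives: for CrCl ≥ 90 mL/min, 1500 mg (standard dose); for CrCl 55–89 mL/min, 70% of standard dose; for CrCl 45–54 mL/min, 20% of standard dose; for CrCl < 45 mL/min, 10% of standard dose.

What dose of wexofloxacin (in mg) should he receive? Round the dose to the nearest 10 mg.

150 mg

SCr = 284 / 88.4 = 3.213 mg/dL
CrCl = (140 − 84) × 89.5 / (72 × 3.213) = 5012.0 / 231.34 ≈ 21.7 mL/min
CrCl ≈ 22 mL/min → bracket < 45 mL/min.
10% of 1500 mg = 150 mg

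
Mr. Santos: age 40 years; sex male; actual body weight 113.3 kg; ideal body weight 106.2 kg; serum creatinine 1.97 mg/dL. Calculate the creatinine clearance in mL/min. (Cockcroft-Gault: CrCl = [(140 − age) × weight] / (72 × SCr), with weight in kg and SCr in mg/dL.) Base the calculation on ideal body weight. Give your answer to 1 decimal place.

74.9 mL/min

CrCl = (140 − 40) × 106.2 / (72 × 1.97) = 10620.0 / 141.84 ≈ 74.9 mL/min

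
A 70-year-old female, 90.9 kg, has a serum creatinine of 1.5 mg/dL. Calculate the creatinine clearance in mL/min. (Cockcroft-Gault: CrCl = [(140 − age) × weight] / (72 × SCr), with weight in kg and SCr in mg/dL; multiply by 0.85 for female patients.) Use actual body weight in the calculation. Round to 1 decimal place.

50.1 mL/min

CrCl = (140 − 70) × 90.9 / (72 × 1.5) × 0.85 = 6363.0 / 108.00 × 0.85 ≈ 50.1 mL/min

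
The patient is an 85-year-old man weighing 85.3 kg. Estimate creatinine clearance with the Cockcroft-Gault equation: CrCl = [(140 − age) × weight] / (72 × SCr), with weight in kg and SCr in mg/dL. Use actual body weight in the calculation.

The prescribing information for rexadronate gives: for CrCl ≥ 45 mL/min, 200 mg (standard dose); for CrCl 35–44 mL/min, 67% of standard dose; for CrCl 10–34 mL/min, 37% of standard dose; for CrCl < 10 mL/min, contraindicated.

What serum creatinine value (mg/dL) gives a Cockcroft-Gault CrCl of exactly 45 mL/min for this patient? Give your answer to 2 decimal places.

Standard dose requires CrCl ≥ 45 mL/min.
Set (140 − 85) × 85.3 / (72 × SCr) = 45
SCr = (140 − 85) × 85.3 / (72 × 45) = 1.448 mg/dL

1.45 mg/dL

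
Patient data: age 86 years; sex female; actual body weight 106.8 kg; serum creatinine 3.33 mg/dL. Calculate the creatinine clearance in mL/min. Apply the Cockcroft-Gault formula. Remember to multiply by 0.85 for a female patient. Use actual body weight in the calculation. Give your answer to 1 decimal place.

CrCl = (140 − 86) × 106.8 / (72 × 3.33) × 0.85 = 5767.2 / 239.76 × 0.85 ≈ 20.4 mL/min

20.4 mL/min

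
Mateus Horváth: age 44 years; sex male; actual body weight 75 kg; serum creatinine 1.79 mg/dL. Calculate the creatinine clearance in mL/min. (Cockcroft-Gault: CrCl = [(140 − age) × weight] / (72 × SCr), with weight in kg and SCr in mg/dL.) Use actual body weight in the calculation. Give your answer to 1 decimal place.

CrCl = (140 − 44) × 75 / (72 × 1.79) = 7200.0 / 128.88 ≈ 55.9 mL/min

55.9 mL/min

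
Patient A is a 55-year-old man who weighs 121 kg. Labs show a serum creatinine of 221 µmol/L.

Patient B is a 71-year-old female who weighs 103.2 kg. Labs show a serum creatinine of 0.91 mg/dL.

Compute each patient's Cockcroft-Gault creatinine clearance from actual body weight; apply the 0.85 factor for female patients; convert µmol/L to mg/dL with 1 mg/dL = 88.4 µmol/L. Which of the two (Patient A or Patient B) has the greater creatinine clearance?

Patient B

Patient A: SCr = 221 / 88.4 = 2.5 mg/dL
Patient A: CrCl = (140 − 55) × 121 / (72 × 2.5) = 10285.0 / 180.00 ≈ 57.1 mL/min
Patient B: CrCl = (140 − 71) × 103.2 / (72 × 0.91) × 0.85 = 7120.8 / 65.52 × 0.85 ≈ 92.4 mL/min
57.1 vs 92.4 mL/min → Patient B is higher.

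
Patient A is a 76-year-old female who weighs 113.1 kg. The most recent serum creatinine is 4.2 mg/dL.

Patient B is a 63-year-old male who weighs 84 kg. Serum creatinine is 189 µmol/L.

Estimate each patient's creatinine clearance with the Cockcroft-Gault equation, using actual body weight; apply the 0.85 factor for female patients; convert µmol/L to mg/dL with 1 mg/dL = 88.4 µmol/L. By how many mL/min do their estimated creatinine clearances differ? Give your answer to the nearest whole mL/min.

22 mL/min

Patient A: CrCl = (140 − 76) × 113.1 / (72 × 4.2) × 0.85 = 7238.4 / 302.40 × 0.85 ≈ 20.3 mL/min
Patient B: SCr = 189 / 88.4 = 2.138 mg/dL
Patient B: CrCl = (140 − 63) × 84 / (72 × 2.138) = 6468.0 / 153.94 ≈ 42.0 mL/min
|20.3 − 42.0| = 21.7 mL/min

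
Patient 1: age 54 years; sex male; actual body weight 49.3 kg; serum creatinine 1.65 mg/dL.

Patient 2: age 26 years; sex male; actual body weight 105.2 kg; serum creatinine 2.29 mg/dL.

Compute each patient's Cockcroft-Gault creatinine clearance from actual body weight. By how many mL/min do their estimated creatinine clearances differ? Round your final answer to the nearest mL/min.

37 mL/min

Patient 1: CrCl = (140 − 54) × 49.3 / (72 × 1.65) = 4239.8 / 118.80 ≈ 35.7 mL/min
Patient 2: CrCl = (140 − 26) × 105.2 / (72 × 2.29) = 11992.8 / 164.88 ≈ 72.7 mL/min
|35.7 − 72.7| = 37.0 mL/min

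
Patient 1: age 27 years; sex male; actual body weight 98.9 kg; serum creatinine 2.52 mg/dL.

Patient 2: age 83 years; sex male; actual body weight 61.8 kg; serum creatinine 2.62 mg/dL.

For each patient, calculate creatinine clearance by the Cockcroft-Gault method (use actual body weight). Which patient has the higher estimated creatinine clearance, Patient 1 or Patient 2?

Patient 1

Patient 1: CrCl = (140 − 27) × 98.9 / (72 × 2.52) = 11175.7 / 181.44 ≈ 61.6 mL/min
Patient 2: CrCl = (140 − 83) × 61.8 / (72 × 2.62) = 3522.6 / 188.64 ≈ 18.7 mL/min
61.6 vs 18.7 mL/min → Patient 1 is higher.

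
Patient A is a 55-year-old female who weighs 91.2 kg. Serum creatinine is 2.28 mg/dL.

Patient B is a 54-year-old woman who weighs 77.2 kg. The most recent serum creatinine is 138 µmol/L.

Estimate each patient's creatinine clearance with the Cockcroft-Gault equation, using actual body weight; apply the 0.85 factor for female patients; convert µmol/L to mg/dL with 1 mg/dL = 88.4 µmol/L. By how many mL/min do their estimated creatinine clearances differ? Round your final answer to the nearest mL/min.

Patient A: CrCl = (140 − 55) × 91.2 / (72 × 2.28) × 0.85 = 7752.0 / 164.16 × 0.85 ≈ 40.1 mL/min
Patient B: SCr = 138 / 88.4 = 1.561 mg/dL
Patient B: CrCl = (140 − 54) × 77.2 / (72 × 1.561) × 0.85 = 6639.2 / 112.39 × 0.85 ≈ 50.2 mL/min
|40.1 − 50.2| = 10.1 mL/min

10 mL/min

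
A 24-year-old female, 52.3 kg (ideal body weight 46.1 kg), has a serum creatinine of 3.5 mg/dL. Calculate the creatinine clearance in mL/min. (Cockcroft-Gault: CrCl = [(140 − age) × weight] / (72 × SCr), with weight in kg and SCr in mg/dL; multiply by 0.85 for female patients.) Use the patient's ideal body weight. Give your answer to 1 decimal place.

18.0 mL/min

CrCl = (140 − 24) × 46.1 / (72 × 3.5) × 0.85 = 5347.6 / 252.00 × 0.85 ≈ 18.0 mL/min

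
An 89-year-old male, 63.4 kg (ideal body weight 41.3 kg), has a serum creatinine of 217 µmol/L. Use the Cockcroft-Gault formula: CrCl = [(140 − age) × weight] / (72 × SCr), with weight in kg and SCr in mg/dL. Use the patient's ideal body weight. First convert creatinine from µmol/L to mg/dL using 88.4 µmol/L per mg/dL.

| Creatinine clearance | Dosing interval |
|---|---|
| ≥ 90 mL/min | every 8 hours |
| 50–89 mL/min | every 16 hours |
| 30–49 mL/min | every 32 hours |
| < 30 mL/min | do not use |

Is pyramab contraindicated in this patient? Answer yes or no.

yes

SCr = 217 / 88.4 = 2.455 mg/dL
CrCl = (140 − 89) × 41.3 / (72 × 2.455) = 2106.3 / 176.76 ≈ 11.9 mL/min
CrCl ≈ 12 mL/min, which is < 30 mL/min.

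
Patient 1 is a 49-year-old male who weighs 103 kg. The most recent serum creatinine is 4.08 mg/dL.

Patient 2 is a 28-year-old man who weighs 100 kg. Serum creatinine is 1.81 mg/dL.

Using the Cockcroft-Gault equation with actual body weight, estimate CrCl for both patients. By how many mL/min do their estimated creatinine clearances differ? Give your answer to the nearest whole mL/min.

Patient 1: CrCl = (140 − 49) × 103 / (72 × 4.08) = 9373.0 / 293.76 ≈ 31.9 mL/min
Patient 2: CrCl = (140 − 28) × 100 / (72 × 1.81) = 11200.0 / 130.32 ≈ 85.9 mL/min
|31.9 − 85.9| = 54.0 mL/min

54 mL/min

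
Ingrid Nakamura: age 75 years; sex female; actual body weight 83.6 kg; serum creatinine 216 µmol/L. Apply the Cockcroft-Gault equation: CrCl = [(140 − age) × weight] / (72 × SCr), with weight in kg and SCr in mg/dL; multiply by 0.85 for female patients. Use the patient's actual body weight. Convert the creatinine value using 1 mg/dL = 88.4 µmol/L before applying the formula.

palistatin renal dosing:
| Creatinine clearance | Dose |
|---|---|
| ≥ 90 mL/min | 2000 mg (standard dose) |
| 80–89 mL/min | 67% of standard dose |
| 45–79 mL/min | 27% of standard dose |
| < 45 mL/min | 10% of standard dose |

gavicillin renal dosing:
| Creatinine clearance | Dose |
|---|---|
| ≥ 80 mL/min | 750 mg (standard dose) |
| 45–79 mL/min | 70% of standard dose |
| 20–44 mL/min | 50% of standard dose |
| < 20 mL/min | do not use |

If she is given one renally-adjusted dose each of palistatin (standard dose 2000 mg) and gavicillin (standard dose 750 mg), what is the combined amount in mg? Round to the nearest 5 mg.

575 mg

SCr = 216 / 88.4 = 2.443 mg/dL
CrCl = (140 − 75) × 83.6 / (72 × 2.443) × 0.85 = 5434.0 / 175.90 × 0.85 ≈ 26.3 mL/min
CrCl ≈ 26 mL/min.
palistatin: < 45 mL/min → 10% of 2000 mg = 200 mg.
gavicillin: 20–44 mL/min → 50% of 750 mg = 375 mg.
Total = 200 + 375 = 575 mg.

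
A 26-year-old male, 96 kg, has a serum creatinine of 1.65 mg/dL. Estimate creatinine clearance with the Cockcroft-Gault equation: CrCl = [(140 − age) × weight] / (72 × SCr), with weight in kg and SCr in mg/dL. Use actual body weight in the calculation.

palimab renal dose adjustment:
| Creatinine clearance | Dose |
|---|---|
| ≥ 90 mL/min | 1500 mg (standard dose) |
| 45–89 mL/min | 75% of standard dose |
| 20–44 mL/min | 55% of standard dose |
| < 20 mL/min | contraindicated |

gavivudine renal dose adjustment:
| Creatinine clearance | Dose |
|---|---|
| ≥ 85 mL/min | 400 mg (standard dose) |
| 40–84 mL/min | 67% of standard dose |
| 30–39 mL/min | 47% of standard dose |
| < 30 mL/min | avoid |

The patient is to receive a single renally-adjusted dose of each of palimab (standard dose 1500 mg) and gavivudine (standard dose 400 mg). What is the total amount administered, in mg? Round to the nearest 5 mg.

1900 mg

CrCl = (140 − 26) × 96 / (72 × 1.65) = 10944.0 / 118.80 ≈ 92.1 mL/min
CrCl ≈ 92 mL/min.
palimab: ≥ 90 mL/min → 100% of 1500 mg = 1500 mg.
gavivudine: ≥ 85 mL/min → 100% of 400 mg = 400 mg.
Total = 1500 + 400 = 1900 mg.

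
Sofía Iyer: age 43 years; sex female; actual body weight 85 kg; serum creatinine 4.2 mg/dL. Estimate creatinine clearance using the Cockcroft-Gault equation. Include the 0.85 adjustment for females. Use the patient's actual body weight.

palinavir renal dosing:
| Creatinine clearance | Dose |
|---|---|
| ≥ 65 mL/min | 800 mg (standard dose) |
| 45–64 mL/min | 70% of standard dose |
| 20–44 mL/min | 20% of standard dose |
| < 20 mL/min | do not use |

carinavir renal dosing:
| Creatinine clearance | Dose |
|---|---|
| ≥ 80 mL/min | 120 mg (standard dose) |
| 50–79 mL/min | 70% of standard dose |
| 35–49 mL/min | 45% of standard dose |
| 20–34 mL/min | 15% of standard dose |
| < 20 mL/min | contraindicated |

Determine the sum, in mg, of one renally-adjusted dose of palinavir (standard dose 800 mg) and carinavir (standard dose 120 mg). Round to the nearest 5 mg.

CrCl = (140 − 43) × 85 / (72 × 4.2) × 0.85 = 8245.0 / 302.40 × 0.85 ≈ 23.2 mL/min
CrCl ≈ 23 mL/min.
palinavir: 20–44 mL/min → 20% of 800 mg = 160 mg.
carinavir: 20–34 mL/min → 15% of 120 mg = 18 mg.
Total = 160 + 18 = 178 mg.

180 mg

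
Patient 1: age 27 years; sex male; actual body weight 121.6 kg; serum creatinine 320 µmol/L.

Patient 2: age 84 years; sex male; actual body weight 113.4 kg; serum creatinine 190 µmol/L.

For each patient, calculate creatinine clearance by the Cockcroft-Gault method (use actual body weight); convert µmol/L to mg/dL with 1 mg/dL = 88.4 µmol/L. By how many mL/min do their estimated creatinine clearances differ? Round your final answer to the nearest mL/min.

12 mL/min

Patient 1: SCr = 320 / 88.4 = 3.62 mg/dL
Patient 1: CrCl = (140 − 27) × 121.6 / (72 × 3.62) = 13740.8 / 260.64 ≈ 52.7 mL/min
Patient 2: SCr = 190 / 88.4 = 2.149 mg/dL
Patient 2: CrCl = (140 − 84) × 113.4 / (72 × 2.149) = 6350.4 / 154.73 ≈ 41.0 mL/min
|52.7 − 41.0| = 11.7 mL/min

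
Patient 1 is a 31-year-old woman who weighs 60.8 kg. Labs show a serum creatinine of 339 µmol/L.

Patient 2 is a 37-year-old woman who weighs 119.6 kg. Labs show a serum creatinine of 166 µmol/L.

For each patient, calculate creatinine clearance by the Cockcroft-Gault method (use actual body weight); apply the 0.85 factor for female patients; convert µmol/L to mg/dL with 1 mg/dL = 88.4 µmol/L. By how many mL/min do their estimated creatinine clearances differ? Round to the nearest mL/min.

Patient 1: SCr = 339 / 88.4 = 3.835 mg/dL
Patient 1: CrCl = (140 − 31) × 60.8 / (72 × 3.835) × 0.85 = 6627.2 / 276.12 × 0.85 ≈ 20.4 mL/min
Patient 2: SCr = 166 / 88.4 = 1.878 mg/dL
Patient 2: CrCl = (140 − 37) × 119.6 / (72 × 1.878) × 0.85 = 12318.8 / 135.22 × 0.85 ≈ 77.4 mL/min
|20.4 − 77.4| = 57.0 mL/min

57 mL/min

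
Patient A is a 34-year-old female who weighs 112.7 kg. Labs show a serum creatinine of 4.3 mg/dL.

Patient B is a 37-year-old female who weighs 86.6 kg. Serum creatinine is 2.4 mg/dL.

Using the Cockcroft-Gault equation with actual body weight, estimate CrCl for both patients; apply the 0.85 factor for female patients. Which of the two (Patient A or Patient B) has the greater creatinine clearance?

Patient B

Patient A: CrCl = (140 − 34) × 112.7 / (72 × 4.3) × 0.85 = 11946.2 / 309.60 × 0.85 ≈ 32.8 mL/min
Patient B: CrCl = (140 − 37) × 86.6 / (72 × 2.4) × 0.85 = 8919.8 / 172.80 × 0.85 ≈ 43.9 mL/min
32.8 vs 43.9 mL/min → Patient B is higher.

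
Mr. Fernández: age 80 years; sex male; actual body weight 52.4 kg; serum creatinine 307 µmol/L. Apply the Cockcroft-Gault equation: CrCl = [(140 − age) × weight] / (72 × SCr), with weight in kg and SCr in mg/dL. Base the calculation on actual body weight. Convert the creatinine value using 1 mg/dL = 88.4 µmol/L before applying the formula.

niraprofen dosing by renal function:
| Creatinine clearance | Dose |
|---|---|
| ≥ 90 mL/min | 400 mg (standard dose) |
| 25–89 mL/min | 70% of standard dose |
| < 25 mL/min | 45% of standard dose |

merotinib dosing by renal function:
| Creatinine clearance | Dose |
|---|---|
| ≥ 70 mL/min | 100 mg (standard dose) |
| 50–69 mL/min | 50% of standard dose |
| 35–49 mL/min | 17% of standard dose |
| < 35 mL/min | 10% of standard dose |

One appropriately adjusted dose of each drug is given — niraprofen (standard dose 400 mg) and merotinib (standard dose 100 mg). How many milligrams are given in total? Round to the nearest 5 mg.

SCr = 307 / 88.4 = 3.473 mg/dL
CrCl = (140 − 80) × 52.4 / (72 × 3.473) = 3144.0 / 250.06 ≈ 12.6 mL/min
CrCl ≈ 13 mL/min.
niraprofen: < 25 mL/min → 45% of 400 mg = 180 mg.
merotinib: < 35 mL/min → 10% of 100 mg = 10 mg.
Total = 180 + 10 = 190 mg.

190 mg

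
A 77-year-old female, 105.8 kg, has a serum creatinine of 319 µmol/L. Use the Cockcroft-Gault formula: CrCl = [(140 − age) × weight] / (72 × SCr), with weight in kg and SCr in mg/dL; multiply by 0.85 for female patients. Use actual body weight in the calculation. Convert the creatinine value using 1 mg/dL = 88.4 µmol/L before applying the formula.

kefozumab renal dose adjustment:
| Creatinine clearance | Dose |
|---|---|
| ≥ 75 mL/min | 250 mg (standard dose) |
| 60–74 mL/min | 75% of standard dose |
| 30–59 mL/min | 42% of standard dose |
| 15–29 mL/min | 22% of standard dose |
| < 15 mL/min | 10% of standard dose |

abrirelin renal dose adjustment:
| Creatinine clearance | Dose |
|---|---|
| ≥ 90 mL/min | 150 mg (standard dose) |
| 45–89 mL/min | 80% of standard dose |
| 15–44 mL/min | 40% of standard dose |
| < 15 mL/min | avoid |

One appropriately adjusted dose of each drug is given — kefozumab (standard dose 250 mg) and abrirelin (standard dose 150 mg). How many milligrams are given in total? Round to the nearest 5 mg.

115 mg

SCr = 319 / 88.4 = 3.609 mg/dL
CrCl = (140 − 77) × 105.8 / (72 × 3.609) × 0.85 = 6665.4 / 259.85 × 0.85 ≈ 21.8 mL/min
CrCl ≈ 22 mL/min.
kefozumab: 15–29 mL/min → 22% of 250 mg = 55 mg.
abrirelin: 15–44 mL/min → 40% of 150 mg = 60 mg.
Total = 55 + 60 = 115 mg.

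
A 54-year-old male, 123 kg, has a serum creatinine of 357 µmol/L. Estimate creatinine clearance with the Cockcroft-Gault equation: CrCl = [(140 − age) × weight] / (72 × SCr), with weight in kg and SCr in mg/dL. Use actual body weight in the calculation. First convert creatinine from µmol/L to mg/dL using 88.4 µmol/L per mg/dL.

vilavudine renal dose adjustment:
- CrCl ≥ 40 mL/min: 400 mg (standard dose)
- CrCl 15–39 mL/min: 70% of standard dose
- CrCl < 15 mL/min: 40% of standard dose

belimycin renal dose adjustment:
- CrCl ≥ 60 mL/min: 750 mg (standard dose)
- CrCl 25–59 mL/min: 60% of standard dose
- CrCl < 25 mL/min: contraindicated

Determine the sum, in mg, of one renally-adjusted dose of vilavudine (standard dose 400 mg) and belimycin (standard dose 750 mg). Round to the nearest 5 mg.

730 mg

SCr = 357 / 88.4 = 4.038 mg/dL
CrCl = (140 − 54) × 123 / (72 × 4.038) = 10578.0 / 290.74 ≈ 36.4 mL/min
CrCl ≈ 36 mL/min.
vilavudine: 15–39 mL/min → 70% of 400 mg = 280 mg.
belimycin: 25–59 mL/min → 60% of 750 mg = 450 mg.
Total = 280 + 450 = 730 mg.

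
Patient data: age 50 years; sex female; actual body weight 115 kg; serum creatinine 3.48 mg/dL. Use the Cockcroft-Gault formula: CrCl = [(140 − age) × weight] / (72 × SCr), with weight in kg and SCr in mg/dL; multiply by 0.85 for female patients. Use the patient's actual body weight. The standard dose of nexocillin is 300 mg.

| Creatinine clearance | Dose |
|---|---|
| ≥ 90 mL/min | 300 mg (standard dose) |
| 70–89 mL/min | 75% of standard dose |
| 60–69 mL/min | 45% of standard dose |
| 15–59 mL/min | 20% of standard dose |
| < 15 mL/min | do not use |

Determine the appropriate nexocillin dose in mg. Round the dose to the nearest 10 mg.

CrCl = (140 − 50) × 115 / (72 × 3.48) × 0.85 = 10350.0 / 250.56 × 0.85 ≈ 35.1 mL/min
CrCl ≈ 35 mL/min → bracket 15–59 mL/min.
20% of 300 mg = 60 mg

60 mg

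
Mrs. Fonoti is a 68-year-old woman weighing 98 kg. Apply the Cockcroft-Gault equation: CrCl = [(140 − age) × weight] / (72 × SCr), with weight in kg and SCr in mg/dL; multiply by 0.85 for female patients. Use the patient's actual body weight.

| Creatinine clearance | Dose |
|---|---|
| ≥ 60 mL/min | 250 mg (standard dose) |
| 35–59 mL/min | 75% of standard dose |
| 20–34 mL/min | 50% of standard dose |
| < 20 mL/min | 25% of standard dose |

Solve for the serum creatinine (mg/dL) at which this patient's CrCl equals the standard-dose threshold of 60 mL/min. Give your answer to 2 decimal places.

Standard dose requires CrCl ≥ 60 mL/min.
Set (140 − 68) × 98 × 0.85 / (72 × SCr) = 60
SCr = (140 − 68) × 98 × 0.85 / (72 × 60) = 1.388 mg/dL

1.39 mg/dL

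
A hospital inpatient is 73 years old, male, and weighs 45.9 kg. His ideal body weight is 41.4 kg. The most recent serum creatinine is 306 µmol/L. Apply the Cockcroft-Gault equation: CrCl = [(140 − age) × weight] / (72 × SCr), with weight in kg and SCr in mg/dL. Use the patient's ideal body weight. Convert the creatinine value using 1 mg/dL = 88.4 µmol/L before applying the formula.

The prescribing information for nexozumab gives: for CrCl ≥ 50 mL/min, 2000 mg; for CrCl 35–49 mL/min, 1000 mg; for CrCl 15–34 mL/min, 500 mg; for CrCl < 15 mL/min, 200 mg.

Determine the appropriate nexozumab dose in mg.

SCr = 306 / 88.4 = 3.462 mg/dL
CrCl = (140 − 73) × 41.4 / (72 × 3.462) = 2773.8 / 249.26 ≈ 11.1 mL/min
CrCl ≈ 11 mL/min → bracket < 15 mL/min.
Dose for this bracket: 200 mg.

200 mg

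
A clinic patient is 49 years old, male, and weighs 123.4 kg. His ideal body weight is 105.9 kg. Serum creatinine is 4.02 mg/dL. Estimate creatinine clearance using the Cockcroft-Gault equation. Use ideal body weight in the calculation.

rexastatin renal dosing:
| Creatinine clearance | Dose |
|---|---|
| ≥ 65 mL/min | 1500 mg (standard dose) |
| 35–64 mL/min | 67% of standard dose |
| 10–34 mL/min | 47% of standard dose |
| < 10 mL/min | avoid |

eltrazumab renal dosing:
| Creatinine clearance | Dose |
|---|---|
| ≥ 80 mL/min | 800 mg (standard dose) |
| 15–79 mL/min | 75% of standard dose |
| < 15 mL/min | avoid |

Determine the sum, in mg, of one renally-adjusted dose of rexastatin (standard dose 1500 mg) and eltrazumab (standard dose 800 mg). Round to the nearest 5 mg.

CrCl = (140 − 49) × 105.9 / (72 × 4.02) = 9636.9 / 289.44 ≈ 33.3 mL/min
CrCl ≈ 33 mL/min.
rexastatin: 10–34 mL/min → 47% of 1500 mg = 705 mg.
eltrazumab: 15–79 mL/min → 75% of 800 mg = 600 mg.
Total = 705 + 600 = 1305 mg.

1305 mg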